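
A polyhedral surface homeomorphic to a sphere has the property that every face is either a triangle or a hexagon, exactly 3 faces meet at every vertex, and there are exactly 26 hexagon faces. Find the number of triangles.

4

Let x be the number of triangles; then F = 26 + x.
Edge–face incidences: 2E = 6·26 + 3·x = 156 + 3x.
Every vertex has degree 3, so 3V = 2E.
Euler: V − E + F = 2 ⇒ (2E)/3 − E + (26 + x) = 2.
Multiply by 6: 2·(2E) − 3·(2E) + 6·(26 + x) = 12, i.e. 156 + 6x − (156 + 3x) = 12.
Collecting terms: 3x = 12, so x = 4.
Then 2E = 156 + 3·4 = 168, so E = 84, V = 2E/3 = 56, F = 26 + 4 = 30.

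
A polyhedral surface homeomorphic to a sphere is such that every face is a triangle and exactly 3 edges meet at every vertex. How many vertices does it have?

4

Each face has 3 edges and each edge borders two faces, so 2E = 3F.
Each vertex has degree 3, so 3V = 2E and hence V = 3F/3.
Euler: V − E + F = 2 ⇒ (3F/3) − (3F/2) + F = 2.
Multiply by 6: (6 − 9 + 6)F = 12, i.e. 3F = 12.
So F = 4, E = 3·4/2 = 6, V = 3·4/3 = 4.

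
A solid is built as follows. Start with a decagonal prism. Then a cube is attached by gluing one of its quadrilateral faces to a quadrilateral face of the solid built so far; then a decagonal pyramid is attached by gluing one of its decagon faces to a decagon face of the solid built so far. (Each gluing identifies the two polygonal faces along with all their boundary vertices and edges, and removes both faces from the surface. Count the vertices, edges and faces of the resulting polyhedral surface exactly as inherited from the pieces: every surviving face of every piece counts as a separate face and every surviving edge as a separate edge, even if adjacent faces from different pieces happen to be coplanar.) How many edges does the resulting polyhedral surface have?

A decagonal prism: V=20, E=30, F=12.
Attach a cube (V=8, E=12, F=6) along a 4-gon: merge 4 vertices and 4 edges, delete both glued faces → V=24, E=38, F=16.
Attach a decagonal pyramid (V=11, E=20, F=11) along a 10-gon: merge 10 vertices and 10 edges, delete both glued faces → V=25, E=48, F=25.
Check: V − E + F = 25 − 48 + 25 = 2.

48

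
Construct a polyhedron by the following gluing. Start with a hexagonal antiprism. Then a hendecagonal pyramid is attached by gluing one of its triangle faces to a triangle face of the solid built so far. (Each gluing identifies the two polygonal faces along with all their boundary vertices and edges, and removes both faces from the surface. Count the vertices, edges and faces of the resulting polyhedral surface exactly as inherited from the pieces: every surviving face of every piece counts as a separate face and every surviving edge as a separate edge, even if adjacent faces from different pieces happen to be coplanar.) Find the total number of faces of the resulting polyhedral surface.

24

A hexagonal antiprism: V=12, E=24, F=14.
Attach a hendecagonal pyramid (V=12, E=22, F=12) along a 3-gon: merge 3 vertices and 3 edges, delete both glued faces → V=21, E=43, F=24.
Check: V − E + F = 21 − 43 + 24 = 2.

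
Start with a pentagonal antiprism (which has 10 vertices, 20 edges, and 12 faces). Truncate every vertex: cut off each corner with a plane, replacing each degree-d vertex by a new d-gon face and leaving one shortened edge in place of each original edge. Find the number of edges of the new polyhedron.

Truncation replaces each original edge-end by a new vertex, so V′ = 2E = 40.
Each original edge survives, and each old vertex of degree d contributes d new edges; summing degrees gives Σd = 2E, so E′ = E + 2E = 3E = 60.
Each original face survives and each original vertex becomes one new face: F′ = F + V = 22.

60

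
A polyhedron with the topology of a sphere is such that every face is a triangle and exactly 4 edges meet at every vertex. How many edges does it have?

12

Each face has 3 edges and each edge borders two faces, so 2E = 3F.
Each vertex has degree 4, so 4V = 2E and hence V = 3F/4.
Euler: V − E + F = 2 ⇒ (3F/4) − (3F/2) + F = 2.
Multiply by 8: (6 − 12 + 8)F = 16, i.e. 2F = 16.
So F = 8, E = 3·8/2 = 12, V = 3·8/4 = 6.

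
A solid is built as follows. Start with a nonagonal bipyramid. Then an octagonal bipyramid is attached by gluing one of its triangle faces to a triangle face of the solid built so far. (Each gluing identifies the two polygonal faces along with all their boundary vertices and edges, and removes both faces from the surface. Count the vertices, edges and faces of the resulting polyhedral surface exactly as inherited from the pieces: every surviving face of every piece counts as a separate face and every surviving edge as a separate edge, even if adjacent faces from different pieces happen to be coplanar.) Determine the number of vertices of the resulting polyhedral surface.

18

A nonagonal bipyramid: V=11, E=27, F=18.
Attach an octagonal bipyramid (V=10, E=24, F=16) along a 3-gon: merge 3 vertices and 3 edges, delete both glued faces → V=18, E=48, F=32.
Check: V − E + F = 18 − 48 + 32 = 2.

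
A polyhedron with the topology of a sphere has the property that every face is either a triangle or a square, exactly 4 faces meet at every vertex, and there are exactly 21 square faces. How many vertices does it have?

27

Let x be the number of triangles; then F = 21 + x.
Edge–face incidences: 2E = 4·21 + 3·x = 84 + 3x.
Every vertex has degree 4, so 4V = 2E.
Euler: V − E + F = 2 ⇒ (2E)/4 − E + (21 + x) = 2.
Multiply by 8: 2·(2E) − 4·(2E) + 8·(21 + x) = 16, i.e. 168 + 8x − 2·(84 + 3x) = 16.
Collecting terms: 2x = 16, so x = 8.
Then 2E = 84 + 3·8 = 108, so E = 54, V = 2E/4 = 27, F = 21 + 8 = 29.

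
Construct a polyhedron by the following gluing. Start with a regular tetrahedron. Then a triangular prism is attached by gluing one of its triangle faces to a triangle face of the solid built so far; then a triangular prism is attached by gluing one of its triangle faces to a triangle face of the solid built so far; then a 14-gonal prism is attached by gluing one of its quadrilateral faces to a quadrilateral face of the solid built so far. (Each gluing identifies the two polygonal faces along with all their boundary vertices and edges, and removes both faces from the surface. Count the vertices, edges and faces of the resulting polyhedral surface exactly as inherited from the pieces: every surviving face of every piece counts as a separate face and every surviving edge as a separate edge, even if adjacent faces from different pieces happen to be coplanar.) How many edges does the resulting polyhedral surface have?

A regular tetrahedron: V=4, E=6, F=4.
Attach a triangular prism (V=6, E=9, F=5) along a 3-gon: merge 3 vertices and 3 edges, delete both glued faces → V=7, E=12, F=7.
Attach a triangular prism (V=6, E=9, F=5) along a 3-gon: merge 3 vertices and 3 edges, delete both glued faces → V=10, E=18, F=10.
Attach a 14-gonal prism (V=28, E=42, F=16) along a 4-gon: merge 4 vertices and 4 edges, delete both glued faces → V=34, E=56, F=24.
Check: V − E + F = 34 − 56 + 24 = 2.

56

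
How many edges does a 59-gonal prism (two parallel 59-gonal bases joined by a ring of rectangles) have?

A prism on an n-gon has two n-gon bases and n rectangular sides: V = 2·59 = 118, E = 3·59 = 177, F = 59 + 2 = 61.
Check: V − E + F = 118 − 177 + 61 = 2.

177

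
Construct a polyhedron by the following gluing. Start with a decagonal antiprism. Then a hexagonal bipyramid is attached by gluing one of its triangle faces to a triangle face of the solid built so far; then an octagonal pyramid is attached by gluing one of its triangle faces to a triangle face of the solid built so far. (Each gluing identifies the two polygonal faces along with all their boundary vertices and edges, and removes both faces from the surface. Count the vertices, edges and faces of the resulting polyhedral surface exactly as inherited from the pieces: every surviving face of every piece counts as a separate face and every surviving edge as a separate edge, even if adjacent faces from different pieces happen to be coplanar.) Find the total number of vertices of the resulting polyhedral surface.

31

A decagonal antiprism: V=20, E=40, F=22.
Attach a hexagonal bipyramid (V=8, E=18, F=12) along a 3-gon: merge 3 vertices and 3 edges, delete both glued faces → V=25, E=55, F=32.
Attach an octagonal pyramid (V=9, E=16, F=9) along a 3-gon: merge 3 vertices and 3 edges, delete both glued faces → V=31, E=68, F=39.
Check: V − E + F = 31 − 68 + 39 = 2.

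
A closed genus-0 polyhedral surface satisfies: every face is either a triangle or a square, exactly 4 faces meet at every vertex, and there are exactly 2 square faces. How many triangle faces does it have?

8

Let x be the number of triangles; then F = 2 + x.
Edge–face incidences: 2E = 4·2 + 3·x = 8 + 3x.
Every vertex has degree 4, so 4V = 2E.
Euler: V − E + F = 2 ⇒ (2E)/4 − E + (2 + x) = 2.
Multiply by 8: 2·(2E) − 4·(2E) + 8·(2 + x) = 16, i.e. 16 + 8x − 2·(8 + 3x) = 16.
Collecting terms: 2x = 16, so x = 8.
Then 2E = 8 + 3·8 = 32, so E = 16, V = 2E/4 = 8, F = 2 + 8 = 10.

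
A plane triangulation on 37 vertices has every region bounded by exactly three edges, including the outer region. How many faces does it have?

In a plane triangulation 3F = 2E and V − E + F = 2, so F = 2V − 4 = 2·37 − 4 = 70.

70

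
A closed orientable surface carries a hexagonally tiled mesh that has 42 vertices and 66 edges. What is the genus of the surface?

Every face is a hexagon and each edge borders two faces, so 6F = 2·66, giving F = 22.
χ = V − E + F = 42 − 66 + 22 = -2.
For a closed orientable surface χ = 2 − 2g, so g = (2 − (-2))/2 = 2.

2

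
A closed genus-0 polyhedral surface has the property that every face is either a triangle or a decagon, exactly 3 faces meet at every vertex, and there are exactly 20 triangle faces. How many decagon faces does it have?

Let x be the number of decagons; then F = 20 + x.
Edge–face incidences: 2E = 3·20 + 10·x = 60 + 10x.
Every vertex has degree 3, so 3V = 2E.
Euler: V − E + F = 2 ⇒ (2E)/3 − E + (20 + x) = 2.
Multiply by 6: 2·(2E) − 3·(2E) + 6·(20 + x) = 12, i.e. 120 + 6x − (60 + 10x) = 12.
Collecting terms: −4x + 60 = 12, so −4x = −48, so x = 12.
Then 2E = 60 + 10·12 = 180, so E = 90, V = 2E/3 = 60, F = 20 + 12 = 32.

12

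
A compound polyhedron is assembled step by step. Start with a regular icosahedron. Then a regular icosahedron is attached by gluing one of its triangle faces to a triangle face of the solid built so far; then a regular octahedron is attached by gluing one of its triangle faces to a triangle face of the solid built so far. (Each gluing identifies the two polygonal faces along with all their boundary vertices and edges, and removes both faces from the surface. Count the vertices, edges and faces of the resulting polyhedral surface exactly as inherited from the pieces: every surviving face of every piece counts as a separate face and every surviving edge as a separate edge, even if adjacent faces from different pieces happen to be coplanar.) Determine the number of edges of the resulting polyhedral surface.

66

A regular icosahedron: V=12, E=30, F=20.
Attach a regular icosahedron (V=12, E=30, F=20) along a 3-gon: merge 3 vertices and 3 edges, delete both glued faces → V=21, E=57, F=38.
Attach a regular octahedron (V=6, E=12, F=8) along a 3-gon: merge 3 vertices and 3 edges, delete both glued faces → V=24, E=66, F=44.
Check: V − E + F = 24 − 66 + 44 = 2.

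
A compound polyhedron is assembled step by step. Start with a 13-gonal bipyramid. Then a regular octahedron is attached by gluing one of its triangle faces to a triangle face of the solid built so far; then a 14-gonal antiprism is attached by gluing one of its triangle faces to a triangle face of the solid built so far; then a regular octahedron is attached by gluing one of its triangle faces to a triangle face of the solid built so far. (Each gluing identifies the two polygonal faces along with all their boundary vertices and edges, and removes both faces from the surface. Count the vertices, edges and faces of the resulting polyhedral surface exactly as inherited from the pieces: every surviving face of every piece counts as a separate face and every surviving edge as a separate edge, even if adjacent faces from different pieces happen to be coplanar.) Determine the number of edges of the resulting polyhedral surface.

A 13-gonal bipyramid: V=15, E=39, F=26.
Attach a regular octahedron (V=6, E=12, F=8) along a 3-gon: merge 3 vertices and 3 edges, delete both glued faces → V=18, E=48, F=32.
Attach a 14-gonal antiprism (V=28, E=56, F=30) along a 3-gon: merge 3 vertices and 3 edges, delete both glued faces → V=43, E=101, F=60.
Attach a regular octahedron (V=6, E=12, F=8) along a 3-gon: merge 3 vertices and 3 edges, delete both glued faces → V=46, E=110, F=66.
Check: V − E + F = 46 − 110 + 66 = 2.

110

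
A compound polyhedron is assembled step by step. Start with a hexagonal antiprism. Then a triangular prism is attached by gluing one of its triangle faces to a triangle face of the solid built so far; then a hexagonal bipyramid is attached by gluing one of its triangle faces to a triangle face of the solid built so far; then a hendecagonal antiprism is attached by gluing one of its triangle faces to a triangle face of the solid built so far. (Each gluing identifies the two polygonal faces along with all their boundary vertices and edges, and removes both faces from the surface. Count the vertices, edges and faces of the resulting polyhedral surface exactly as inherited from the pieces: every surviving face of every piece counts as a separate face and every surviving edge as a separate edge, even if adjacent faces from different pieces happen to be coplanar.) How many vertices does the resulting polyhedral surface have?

A hexagonal antiprism: V=12, E=24, F=14.
Attach a triangular prism (V=6, E=9, F=5) along a 3-gon: merge 3 vertices and 3 edges, delete both glued faces → V=15, E=30, F=17.
Attach a hexagonal bipyramid (V=8, E=18, F=12) along a 3-gon: merge 3 vertices and 3 edges, delete both glued faces → V=20, E=45, F=27.
Attach a hendecagonal antiprism (V=22, E=44, F=24) along a 3-gon: merge 3 vertices and 3 edges, delete both glued faces → V=39, E=86, F=49.
Check: V − E + F = 39 − 86 + 49 = 2.

39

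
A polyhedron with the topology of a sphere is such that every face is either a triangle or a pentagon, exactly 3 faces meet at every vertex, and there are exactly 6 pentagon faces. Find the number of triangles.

Let x be the number of triangles; then F = 6 + x.
Edge–face incidences: 2E = 5·6 + 3·x = 30 + 3x.
Every vertex has degree 3, so 3V = 2E.
Euler: V − E + F = 2 ⇒ (2E)/3 − E + (6 + x) = 2.
Multiply by 6: 2·(2E) − 3·(2E) + 6·(6 + x) = 12, i.e. 36 + 6x − (30 + 3x) = 12.
Collecting terms: 3x + 6 = 12, so 3x = 6, so x = 2.
Then 2E = 30 + 3·2 = 36, so E = 18, V = 2E/3 = 12, F = 6 + 2 = 8.

2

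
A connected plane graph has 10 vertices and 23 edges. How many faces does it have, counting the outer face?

15

Euler's formula for a connected plane graph: V − E + F = 2, so F = 2 − 10 + 23 = 15.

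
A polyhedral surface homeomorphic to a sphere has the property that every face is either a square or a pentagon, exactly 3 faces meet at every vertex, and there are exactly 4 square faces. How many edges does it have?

18

Let x be the number of pentagons; then F = 4 + x.
Edge–face incidences: 2E = 4·4 + 5·x = 16 + 5x.
Every vertex has degree 3, so 3V = 2E.
Euler: V − E + F = 2 ⇒ (2E)/3 − E + (4 + x) = 2.
Multiply by 6: 2·(2E) − 3·(2E) + 6·(4 + x) = 12, i.e. 24 + 6x − (16 + 5x) = 12.
Collecting terms: x + 8 = 12, so x = 4.
Then 2E = 16 + 5·4 = 36, so E = 18, V = 2E/3 = 12, F = 4 + 4 = 8.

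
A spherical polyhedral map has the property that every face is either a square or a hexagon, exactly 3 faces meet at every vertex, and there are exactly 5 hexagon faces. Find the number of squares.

6

Let x be the number of squares; then F = 5 + x.
Edge–face incidences: 2E = 6·5 + 4·x = 30 + 4x.
Every vertex has degree 3, so 3V = 2E.
Euler: V − E + F = 2 ⇒ (2E)/3 − E + (5 + x) = 2.
Multiply by 6: 2·(2E) − 3·(2E) + 6·(5 + x) = 12, i.e. 30 + 6x − (30 + 4x) = 12.
Collecting terms: 2x = 12, so x = 6.
Then 2E = 30 + 4·6 = 54, so E = 27, V = 2E/3 = 18, F = 5 + 6 = 11.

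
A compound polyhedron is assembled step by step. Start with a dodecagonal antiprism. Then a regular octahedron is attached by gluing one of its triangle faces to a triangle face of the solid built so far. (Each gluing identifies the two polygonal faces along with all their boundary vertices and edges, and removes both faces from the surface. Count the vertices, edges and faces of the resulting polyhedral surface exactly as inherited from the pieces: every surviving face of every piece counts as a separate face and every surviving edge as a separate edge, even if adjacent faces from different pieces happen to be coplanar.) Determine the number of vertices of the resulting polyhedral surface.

A dodecagonal antiprism: V=24, E=48, F=26.
Attach a regular octahedron (V=6, E=12, F=8) along a 3-gon: merge 3 vertices and 3 edges, delete both glued faces → V=27, E=57, F=32.
Check: V − E + F = 27 − 57 + 32 = 2.

27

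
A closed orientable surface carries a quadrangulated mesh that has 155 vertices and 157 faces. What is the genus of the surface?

Every face is a square, so 2E = 4·157 = 628, giving E = 314.
χ = V − E + F = 155 − 314 + 157 = -2.
For a closed orientable surface χ = 2 − 2g, so g = (2 − (-2))/2 = 2.

2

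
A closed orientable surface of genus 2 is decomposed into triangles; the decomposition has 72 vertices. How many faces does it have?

148

χ = 2 − 2·2 = -2, and every face is a triangle so 3F = 2E.
V − E + F = -2 with E = 3F/2 gives 72 − (3/2 − 1)·F = -2, so F = 148 and E = 222.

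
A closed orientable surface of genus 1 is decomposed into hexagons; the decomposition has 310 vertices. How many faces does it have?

χ = 2 − 2·1 = 0, and every face is a hexagon so 6F = 2E.
V − E + F = 0 with E = 6F/2 gives 310 − (6/2 − 1)·F = 0, so F = 155 and E = 465.

155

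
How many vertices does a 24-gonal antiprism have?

48

An antiprism on an n-gon has two n-gon caps and 2n triangles: V = 2·24 = 48, E = 4·24 = 96, F = 2·24 + 2 = 50.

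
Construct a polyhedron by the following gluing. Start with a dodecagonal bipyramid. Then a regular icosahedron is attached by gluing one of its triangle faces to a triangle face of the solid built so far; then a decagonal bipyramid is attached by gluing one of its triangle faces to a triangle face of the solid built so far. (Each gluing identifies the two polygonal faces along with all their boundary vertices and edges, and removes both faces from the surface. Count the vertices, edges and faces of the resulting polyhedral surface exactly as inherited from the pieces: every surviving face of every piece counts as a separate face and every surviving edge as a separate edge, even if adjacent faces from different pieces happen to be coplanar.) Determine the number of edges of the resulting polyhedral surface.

90

A dodecagonal bipyramid: V=14, E=36, F=24.
Attach a regular icosahedron (V=12, E=30, F=20) along a 3-gon: merge 3 vertices and 3 edges, delete both glued faces → V=23, E=63, F=42.
Attach a decagonal bipyramid (V=12, E=30, F=20) along a 3-gon: merge 3 vertices and 3 edges, delete both glued faces → V=32, E=90, F=60.
Check: V − E + F = 32 − 90 + 60 = 2.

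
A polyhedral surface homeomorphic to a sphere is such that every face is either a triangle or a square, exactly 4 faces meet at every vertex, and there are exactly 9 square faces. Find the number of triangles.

8

Let x be the number of triangles; then F = 9 + x.
Edge–face incidences: 2E = 4·9 + 3·x = 36 + 3x.
Every vertex has degree 4, so 4V = 2E.
Euler: V − E + F = 2 ⇒ (2E)/4 − E + (9 + x) = 2.
Multiply by 8: 2·(2E) − 4·(2E) + 8·(9 + x) = 16, i.e. 72 + 8x − 2·(36 + 3x) = 16.
Collecting terms: 2x = 16, so x = 8.
Then 2E = 36 + 3·8 = 60, so E = 30, V = 2E/4 = 15, F = 9 + 8 = 17.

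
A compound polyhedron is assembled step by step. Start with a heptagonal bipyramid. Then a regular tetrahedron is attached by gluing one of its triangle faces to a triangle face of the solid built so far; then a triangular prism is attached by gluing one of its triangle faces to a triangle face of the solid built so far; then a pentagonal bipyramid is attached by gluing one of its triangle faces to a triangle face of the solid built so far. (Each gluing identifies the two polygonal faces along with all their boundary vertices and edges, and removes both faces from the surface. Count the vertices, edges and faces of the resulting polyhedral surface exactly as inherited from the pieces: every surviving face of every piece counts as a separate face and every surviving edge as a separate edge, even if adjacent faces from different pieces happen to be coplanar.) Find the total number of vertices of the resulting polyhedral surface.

17

A heptagonal bipyramid: V=9, E=21, F=14.
Attach a regular tetrahedron (V=4, E=6, F=4) along a 3-gon: merge 3 vertices and 3 edges, delete both glued faces → V=10, E=24, F=16.
Attach a triangular prism (V=6, E=9, F=5) along a 3-gon: merge 3 vertices and 3 edges, delete both glued faces → V=13, E=30, F=19.
Attach a pentagonal bipyramid (V=7, E=15, F=10) along a 3-gon: merge 3 vertices and 3 edges, delete both glued faces → V=17, E=42, F=27.
Check: V − E + F = 17 − 42 + 27 = 2.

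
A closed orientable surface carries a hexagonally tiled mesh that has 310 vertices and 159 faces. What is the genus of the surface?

Every face is a hexagon, so 2E = 6·159 = 954, giving E = 477.
χ = V − E + F = 310 − 477 + 159 = -8.
For a closed orientable surface χ = 2 − 2g, so g = (2 − (-8))/2 = 5.

5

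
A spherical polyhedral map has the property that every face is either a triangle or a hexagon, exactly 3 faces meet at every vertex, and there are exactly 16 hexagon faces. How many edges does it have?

54

Let x be the number of triangles; then F = 16 + x.
Edge–face incidences: 2E = 6·16 + 3·x = 96 + 3x.
Every vertex has degree 3, so 3V = 2E.
Euler: V − E + F = 2 ⇒ (2E)/3 − E + (16 + x) = 2.
Multiply by 6: 2·(2E) − 3·(2E) + 6·(16 + x) = 12, i.e. 96 + 6x − (96 + 3x) = 12.
Collecting terms: 3x = 12, so x = 4.
Then 2E = 96 + 3·4 = 108, so E = 54, V = 2E/3 = 36, F = 16 + 4 = 20.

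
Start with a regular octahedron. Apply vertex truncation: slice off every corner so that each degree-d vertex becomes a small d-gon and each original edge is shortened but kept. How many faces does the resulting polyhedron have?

The base solid has V = 6, E = 12, F = 8.
Truncation replaces each original edge-end by a new vertex, so V′ = 2E = 24.
Each original edge survives, and each old vertex of degree d contributes d new edges; summing degrees gives Σd = 2E, so E′ = E + 2E = 3E = 36.
Each original face survives and each original vertex becomes one new face: F′ = F + V = 14.

14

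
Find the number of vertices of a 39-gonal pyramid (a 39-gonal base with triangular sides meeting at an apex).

40

A pyramid on an n-gon base has one n-gon and n triangles: V = 39 + 1 = 40, E = 2·39 = 78, F = 39 + 1 = 40.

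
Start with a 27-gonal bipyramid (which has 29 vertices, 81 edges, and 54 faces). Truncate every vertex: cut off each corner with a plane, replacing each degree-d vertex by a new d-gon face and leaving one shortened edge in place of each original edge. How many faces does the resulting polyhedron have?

Truncation replaces each original edge-end by a new vertex, so V′ = 2E = 162.
Each original edge survives, and each old vertex of degree d contributes d new edges; summing degrees gives Σd = 2E, so E′ = E + 2E = 3E = 243.
Each original face survives and each original vertex becomes one new face: F′ = F + V = 83.

83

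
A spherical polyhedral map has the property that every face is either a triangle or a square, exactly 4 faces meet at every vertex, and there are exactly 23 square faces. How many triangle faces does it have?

Let x be the number of triangles; then F = 23 + x.
Edge–face incidences: 2E = 4·23 + 3·x = 92 + 3x.
Every vertex has degree 4, so 4V = 2E.
Euler: V − E + F = 2 ⇒ (2E)/4 − E + (23 + x) = 2.
Multiply by 8: 2·(2E) − 4·(2E) + 8·(23 + x) = 16, i.e. 184 + 8x − 2·(92 + 3x) = 16.
Collecting terms: 2x = 16, so x = 8.
Then 2E = 92 + 3·8 = 116, so E = 58, V = 2E/4 = 29, F = 23 + 8 = 31.

8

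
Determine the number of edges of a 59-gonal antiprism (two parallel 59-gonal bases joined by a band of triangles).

An antiprism on an n-gon has two n-gon caps and 2n triangles: V = 2·59 = 118, E = 4·59 = 236, F = 2·59 + 2 = 120.
Check: V − E + F = 118 − 236 + 120 = 2.

236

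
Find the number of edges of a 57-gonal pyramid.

A pyramid on an n-gon base has one n-gon and n triangles: V = 57 + 1 = 58, E = 2·57 = 114, F = 57 + 1 = 58.

114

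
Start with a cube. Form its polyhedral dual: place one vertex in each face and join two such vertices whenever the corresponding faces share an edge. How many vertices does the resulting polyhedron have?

The base solid has V = 8, E = 12, F = 6.
The dual swaps V and F and preserves E: V′ = F = 6, E′ = E = 12, F′ = V = 8.

6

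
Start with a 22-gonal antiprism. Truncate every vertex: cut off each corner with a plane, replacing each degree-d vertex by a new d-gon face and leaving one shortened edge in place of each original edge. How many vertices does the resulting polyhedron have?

The base solid has V = 44, E = 88, F = 46.
Truncation replaces each original edge-end by a new vertex, so V′ = 2E = 176.
Each original edge survives, and each old vertex of degree d contributes d new edges; summing degrees gives Σd = 2E, so E′ = E + 2E = 3E = 264.
Each original face survives and each original vertex becomes one new face: F′ = F + V = 90.

176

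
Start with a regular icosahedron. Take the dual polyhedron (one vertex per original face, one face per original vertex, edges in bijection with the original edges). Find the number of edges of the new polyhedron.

30

The base solid has V = 12, E = 30, F = 20.
The dual swaps V and F and preserves E: V′ = F = 20, E′ = E = 30, F′ = V = 12.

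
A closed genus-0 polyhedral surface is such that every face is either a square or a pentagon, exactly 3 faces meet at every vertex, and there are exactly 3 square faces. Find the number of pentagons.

Let x be the number of pentagons; then F = 3 + x.
Edge–face incidences: 2E = 4·3 + 5·x = 12 + 5x.
Every vertex has degree 3, so 3V = 2E.
Euler: V − E + F = 2 ⇒ (2E)/3 − E + (3 + x) = 2.
Multiply by 6: 2·(2E) − 3·(2E) + 6·(3 + x) = 12, i.e. 18 + 6x − (12 + 5x) = 12.
Collecting terms: x + 6 = 12, so x = 6.
Then 2E = 12 + 5·6 = 42, so E = 21, V = 2E/3 = 14, F = 3 + 6 = 9.

6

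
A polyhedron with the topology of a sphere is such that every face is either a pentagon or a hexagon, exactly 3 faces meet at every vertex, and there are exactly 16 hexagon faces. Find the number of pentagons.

12

Let x be the number of pentagons; then F = 16 + x.
Edge–face incidences: 2E = 6·16 + 5·x = 96 + 5x.
Every vertex has degree 3, so 3V = 2E.
Euler: V − E + F = 2 ⇒ (2E)/3 − E + (16 + x) = 2.
Multiply by 6: 2·(2E) − 3·(2E) + 6·(16 + x) = 12, i.e. 96 + 6x − (96 + 5x) = 12.
Collecting terms: x = 12.
Then 2E = 96 + 5·12 = 156, so E = 78, V = 2E/3 = 52, F = 16 + 12 = 28.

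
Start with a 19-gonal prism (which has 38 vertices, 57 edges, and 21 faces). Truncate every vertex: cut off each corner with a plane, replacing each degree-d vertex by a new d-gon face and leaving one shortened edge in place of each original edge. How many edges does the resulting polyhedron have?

Truncation replaces each original edge-end by a new vertex, so V′ = 2E = 114.
Each original edge survives, and each old vertex of degree d contributes d new edges; summing degrees gives Σd = 2E, so E′ = E + 2E = 3E = 171.
Each original face survives and each original vertex becomes one new face: F′ = F + V = 59.

171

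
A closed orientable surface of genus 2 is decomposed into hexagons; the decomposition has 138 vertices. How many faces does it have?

70

χ = 2 − 2·2 = -2, and every face is a hexagon so 6F = 2E.
V − E + F = -2 with E = 6F/2 gives 138 − (6/2 − 1)·F = -2, so F = 70 and E = 210.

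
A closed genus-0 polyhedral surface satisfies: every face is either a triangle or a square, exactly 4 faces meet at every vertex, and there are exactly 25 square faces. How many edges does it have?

62

Let x be the number of triangles; then F = 25 + x.
Edge–face incidences: 2E = 4·25 + 3·x = 100 + 3x.
Every vertex has degree 4, so 4V = 2E.
Euler: V − E + F = 2 ⇒ (2E)/4 − E + (25 + x) = 2.
Multiply by 8: 2·(2E) − 4·(2E) + 8·(25 + x) = 16, i.e. 200 + 8x − 2·(100 + 3x) = 16.
Collecting terms: 2x = 16, so x = 8.
Then 2E = 100 + 3·8 = 124, so E = 62, V = 2E/4 = 31, F = 25 + 8 = 33.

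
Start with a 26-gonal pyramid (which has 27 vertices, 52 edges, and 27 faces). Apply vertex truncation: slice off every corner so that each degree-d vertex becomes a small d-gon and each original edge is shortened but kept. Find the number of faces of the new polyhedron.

54

Truncation replaces each original edge-end by a new vertex, so V′ = 2E = 104.
Each original edge survives, and each old vertex of degree d contributes d new edges; summing degrees gives Σd = 2E, so E′ = E + 2E = 3E = 156.
Each original face survives and each original vertex becomes one new face: F′ = F + V = 54.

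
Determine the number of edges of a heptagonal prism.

21

A prism on an n-gon has two n-gon bases and n rectangular sides: V = 2·7 = 14, E = 3·7 = 21, F = 7 + 2 = 9.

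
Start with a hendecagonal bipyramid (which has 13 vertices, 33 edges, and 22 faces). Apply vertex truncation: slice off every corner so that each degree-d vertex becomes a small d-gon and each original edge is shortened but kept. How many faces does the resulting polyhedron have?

Truncation replaces each original edge-end by a new vertex, so V′ = 2E = 66.
Each original edge survives, and each old vertex of degree d contributes d new edges; summing degrees gives Σd = 2E, so E′ = E + 2E = 3E = 99.
Each original face survives and each original vertex becomes one new face: F′ = F + V = 35.

35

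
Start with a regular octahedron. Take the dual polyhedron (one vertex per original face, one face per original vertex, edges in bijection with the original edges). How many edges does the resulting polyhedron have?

The base solid has V = 6, E = 12, F = 8.
The dual swaps V and F and preserves E: V′ = F = 8, E′ = E = 12, F′ = V = 6.

12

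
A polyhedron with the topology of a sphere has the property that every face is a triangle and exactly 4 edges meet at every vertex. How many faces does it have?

Each face has 3 edges and each edge borders two faces, so 2E = 3F.
Each vertex has degree 4, so 4V = 2E and hence V = 3F/4.
Euler: V − E + F = 2 ⇒ (3F/4) − (3F/2) + F = 2.
Multiply by 8: (6 − 12 + 8)F = 16, i.e. 2F = 16.
So F = 8, E = 3·8/2 = 12, V = 3·8/4 = 6.

8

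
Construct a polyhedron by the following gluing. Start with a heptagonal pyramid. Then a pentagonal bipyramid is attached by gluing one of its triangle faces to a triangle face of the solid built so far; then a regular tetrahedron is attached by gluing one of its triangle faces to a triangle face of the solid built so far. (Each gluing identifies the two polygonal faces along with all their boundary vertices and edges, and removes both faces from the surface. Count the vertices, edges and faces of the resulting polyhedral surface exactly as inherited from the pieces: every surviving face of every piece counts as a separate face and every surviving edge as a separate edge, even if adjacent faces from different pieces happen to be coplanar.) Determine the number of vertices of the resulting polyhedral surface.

13

A heptagonal pyramid: V=8, E=14, F=8.
Attach a pentagonal bipyramid (V=7, E=15, F=10) along a 3-gon: merge 3 vertices and 3 edges, delete both glued faces → V=12, E=26, F=16.
Attach a regular tetrahedron (V=4, E=6, F=4) along a 3-gon: merge 3 vertices and 3 edges, delete both glued faces → V=13, E=29, F=18.
Check: V − E + F = 13 − 29 + 18 = 2.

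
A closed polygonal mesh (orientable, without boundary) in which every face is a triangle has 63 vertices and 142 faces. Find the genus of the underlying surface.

Every face is a triangle, so 2E = 3·142 = 426, giving E = 213.
χ = V − E + F = 63 − 213 + 142 = -8.
For a closed orientable surface χ = 2 − 2g, so g = (2 − (-8))/2 = 5.

5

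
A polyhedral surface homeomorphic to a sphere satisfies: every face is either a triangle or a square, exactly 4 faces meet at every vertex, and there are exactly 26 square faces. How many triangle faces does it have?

8

Let x be the number of triangles; then F = 26 + x.
Edge–face incidences: 2E = 4·26 + 3·x = 104 + 3x.
Every vertex has degree 4, so 4V = 2E.
Euler: V − E + F = 2 ⇒ (2E)/4 − E + (26 + x) = 2.
Multiply by 8: 2·(2E) − 4·(2E) + 8·(26 + x) = 16, i.e. 208 + 8x − 2·(104 + 3x) = 16.
Collecting terms: 2x = 16, so x = 8.
Then 2E = 104 + 3·8 = 128, so E = 64, V = 2E/4 = 32, F = 26 + 8 = 34.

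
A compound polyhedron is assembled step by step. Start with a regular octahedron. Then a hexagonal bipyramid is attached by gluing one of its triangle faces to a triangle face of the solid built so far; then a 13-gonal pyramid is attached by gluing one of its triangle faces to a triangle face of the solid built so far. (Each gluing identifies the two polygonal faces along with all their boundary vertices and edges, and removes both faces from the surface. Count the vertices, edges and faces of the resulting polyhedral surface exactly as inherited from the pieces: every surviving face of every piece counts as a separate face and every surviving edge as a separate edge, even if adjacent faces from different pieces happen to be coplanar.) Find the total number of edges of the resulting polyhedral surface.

50

A regular octahedron: V=6, E=12, F=8.
Attach a hexagonal bipyramid (V=8, E=18, F=12) along a 3-gon: merge 3 vertices and 3 edges, delete both glued faces → V=11, E=27, F=18.
Attach a 13-gonal pyramid (V=14, E=26, F=14) along a 3-gon: merge 3 vertices and 3 edges, delete both glued faces → V=22, E=50, F=30.
Check: V − E + F = 22 − 50 + 30 = 2.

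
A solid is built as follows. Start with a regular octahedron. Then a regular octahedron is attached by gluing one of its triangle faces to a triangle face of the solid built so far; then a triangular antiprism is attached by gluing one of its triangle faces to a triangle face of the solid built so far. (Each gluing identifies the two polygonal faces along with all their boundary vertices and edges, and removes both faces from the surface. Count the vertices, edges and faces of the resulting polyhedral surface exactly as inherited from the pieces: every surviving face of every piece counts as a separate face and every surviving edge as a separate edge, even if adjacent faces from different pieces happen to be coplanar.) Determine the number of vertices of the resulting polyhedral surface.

12

A regular octahedron: V=6, E=12, F=8.
Attach a regular octahedron (V=6, E=12, F=8) along a 3-gon: merge 3 vertices and 3 edges, delete both glued faces → V=9, E=21, F=14.
Attach a triangular antiprism (V=6, E=12, F=8) along a 3-gon: merge 3 vertices and 3 edges, delete both glued faces → V=12, E=30, F=20.
Check: V − E + F = 12 − 30 + 20 = 2.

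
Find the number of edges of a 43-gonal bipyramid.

129

A bipyramid over an n-gon has 2n triangular faces and n + 2 vertices: V = 43 + 2 = 45, E = 3·43 = 129, F = 2·43 = 86.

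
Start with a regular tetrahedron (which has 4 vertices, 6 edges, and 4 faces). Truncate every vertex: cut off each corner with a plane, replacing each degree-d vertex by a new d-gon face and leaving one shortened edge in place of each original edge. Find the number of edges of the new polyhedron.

Truncation replaces each original edge-end by a new vertex, so V′ = 2E = 12.
Each original edge survives, and each old vertex of degree d contributes d new edges; summing degrees gives Σd = 2E, so E′ = E + 2E = 3E = 18.
Each original face survives and each original vertex becomes one new face: F′ = F + V = 8.

18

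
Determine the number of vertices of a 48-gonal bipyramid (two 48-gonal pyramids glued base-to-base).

50

A bipyramid over an n-gon has 2n triangular faces and n + 2 vertices: V = 48 + 2 = 50, E = 3·48 = 144, F = 2·48 = 96.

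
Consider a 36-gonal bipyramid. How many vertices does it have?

A bipyramid over an n-gon has 2n triangular faces and n + 2 vertices: V = 36 + 2 = 38, E = 3·36 = 108, F = 2·36 = 72.
Check: V − E + F = 38 − 108 + 72 = 2.

38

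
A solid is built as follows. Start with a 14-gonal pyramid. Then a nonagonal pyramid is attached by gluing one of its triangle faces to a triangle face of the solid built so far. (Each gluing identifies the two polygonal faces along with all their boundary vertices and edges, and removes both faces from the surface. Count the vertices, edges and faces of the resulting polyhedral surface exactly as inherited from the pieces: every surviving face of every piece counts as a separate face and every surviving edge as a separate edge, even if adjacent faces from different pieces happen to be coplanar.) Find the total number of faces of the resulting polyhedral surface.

A 14-gonal pyramid: V=15, E=28, F=15.
Attach a nonagonal pyramid (V=10, E=18, F=10) along a 3-gon: merge 3 vertices and 3 edges, delete both glued faces → V=22, E=43, F=23.
Check: V − E + F = 22 − 43 + 23 = 2.

23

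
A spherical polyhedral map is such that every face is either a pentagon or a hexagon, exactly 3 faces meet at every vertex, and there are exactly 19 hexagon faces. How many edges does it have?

Let x be the number of pentagons; then F = 19 + x.
Edge–face incidences: 2E = 6·19 + 5·x = 114 + 5x.
Every vertex has degree 3, so 3V = 2E.
Euler: V − E + F = 2 ⇒ (2E)/3 − E + (19 + x) = 2.
Multiply by 6: 2·(2E) − 3·(2E) + 6·(19 + x) = 12, i.e. 114 + 6x − (114 + 5x) = 12.
Collecting terms: x = 12.
Then 2E = 114 + 5·12 = 174, so E = 87, V = 2E/3 = 58, F = 19 + 12 = 31.

87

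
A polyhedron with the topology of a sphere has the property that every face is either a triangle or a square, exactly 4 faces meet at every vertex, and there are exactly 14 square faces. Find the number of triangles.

Let x be the number of triangles; then F = 14 + x.
Edge–face incidences: 2E = 4·14 + 3·x = 56 + 3x.
Every vertex has degree 4, so 4V = 2E.
Euler: V − E + F = 2 ⇒ (2E)/4 − E + (14 + x) = 2.
Multiply by 8: 2·(2E) − 4·(2E) + 8·(14 + x) = 16, i.e. 112 + 8x − 2·(56 + 3x) = 16.
Collecting terms: 2x = 16, so x = 8.
Then 2E = 56 + 3·8 = 80, so E = 40, V = 2E/4 = 20, F = 14 + 8 = 22.

8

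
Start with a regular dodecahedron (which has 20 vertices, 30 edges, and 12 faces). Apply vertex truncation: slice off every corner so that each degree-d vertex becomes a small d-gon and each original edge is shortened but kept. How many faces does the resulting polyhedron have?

32

Truncation replaces each original edge-end by a new vertex, so V′ = 2E = 60.
Each original edge survives, and each old vertex of degree d contributes d new edges; summing degrees gives Σd = 2E, so E′ = E + 2E = 3E = 90.
Each original face survives and each original vertex becomes one new face: F′ = F + V = 32.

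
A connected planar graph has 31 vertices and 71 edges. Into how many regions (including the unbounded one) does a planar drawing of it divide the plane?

Euler's formula for a connected plane graph: V − E + F = 2, so F = 2 − 31 + 71 = 42.

42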